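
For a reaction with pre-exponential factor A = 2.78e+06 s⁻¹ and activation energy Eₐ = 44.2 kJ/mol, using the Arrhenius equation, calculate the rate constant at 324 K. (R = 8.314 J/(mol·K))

2.08e-01 s⁻¹

Step 1: Use the Arrhenius equation: k = A × exp(-Eₐ/RT)
Step 2: Convert Eₐ to J/mol: 44.2 kJ/mol = 44200 J/mol
Step 3: Calculate the exponent: -Eₐ/(RT) = -44200/(8.314 × 324) = -16.40844
Step 4: k = 2.78e+06 × exp(-16.40844)
Step 5: k = 2.78e+06 × 7.48006e-08 = 2.0795e-01 s⁻¹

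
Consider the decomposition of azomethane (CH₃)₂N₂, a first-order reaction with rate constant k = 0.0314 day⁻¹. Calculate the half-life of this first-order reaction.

22.07 day

Step 1: For a first-order reaction, t₁/₂ = ln(2)/k
Step 2: t₁/₂ = ln(2)/0.0314
Step 3: t₁/₂ = 0.6931/0.0314 = 22.07 day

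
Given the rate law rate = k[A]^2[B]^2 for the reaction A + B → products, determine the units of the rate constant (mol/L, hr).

(mol/L)⁻³·hr⁻¹

Step 1: Overall order = 2 + 2 = 4.
Step 2: rate has units mol/L·hr⁻¹; [A]^2[B]^2 has units (mol/L)^4.
Step 3: k = rate/([A]^2[B]^2), so units of k = (mol/L)^(1-4)·hr⁻¹ = (mol/L)⁻³·hr⁻¹.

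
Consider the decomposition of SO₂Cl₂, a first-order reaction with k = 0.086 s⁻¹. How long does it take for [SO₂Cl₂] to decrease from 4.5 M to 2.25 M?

8.06 s

Step 1: For first-order: t = ln([SO₂Cl₂]₀/[SO₂Cl₂])/k
Step 2: t = ln(4.5/2.25)/0.086
Step 3: t = ln(2)/0.086
Step 4: t = 0.6931/0.086 = 8.06 s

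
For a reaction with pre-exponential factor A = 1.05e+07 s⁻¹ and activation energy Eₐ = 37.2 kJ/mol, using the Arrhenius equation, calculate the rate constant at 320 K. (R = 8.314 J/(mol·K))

8.89e+00 s⁻¹

Step 1: Use the Arrhenius equation: k = A × exp(-Eₐ/RT)
Step 2: Convert Eₐ to J/mol: 37.2 kJ/mol = 37200 J/mol
Step 3: Calculate the exponent: -Eₐ/(RT) = -37200/(8.314 × 320) = -13.98244
Step 4: k = 1.05e+07 × exp(-13.98244)
Step 5: k = 1.05e+07 × 8.46259e-07 = 8.8857e+00 s⁻¹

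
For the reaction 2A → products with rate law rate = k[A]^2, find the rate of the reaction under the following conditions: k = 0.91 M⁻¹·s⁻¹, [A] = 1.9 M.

3.285 M/s

Step 1: Identify the rate law: rate = k[A]^2
Step 2: Substitute values: rate = 0.91 × (1.9)^2
Step 3: Calculate: rate = 0.91 × 3.61 = 3.2851 M/s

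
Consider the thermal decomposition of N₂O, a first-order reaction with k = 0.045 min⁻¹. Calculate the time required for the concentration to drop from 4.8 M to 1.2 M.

30.81 min

Step 1: For first-order: t = ln([N₂O]₀/[N₂O])/k
Step 2: t = ln(4.8/1.2)/0.045
Step 3: t = ln(4)/0.045
Step 4: t = 1.386/0.045 = 30.81 min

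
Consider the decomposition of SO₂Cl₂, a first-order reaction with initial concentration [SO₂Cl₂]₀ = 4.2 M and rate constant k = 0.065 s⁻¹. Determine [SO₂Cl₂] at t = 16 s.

1.485 M

Step 1: For a first-order reaction: [SO₂Cl₂] = [SO₂Cl₂]₀ × e^(-kt)
Step 2: [SO₂Cl₂] = 4.2 × e^(-0.065 × 16)
Step 3: [SO₂Cl₂] = 4.2 × e^(-1.04)
Step 4: [SO₂Cl₂] = 4.2 × 0.353455 = 1.485 M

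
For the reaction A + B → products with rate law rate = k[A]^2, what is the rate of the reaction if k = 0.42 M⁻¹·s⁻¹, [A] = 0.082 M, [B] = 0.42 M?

0.002824 M/s

Step 1: The rate law is rate = k[A]^2
Step 2: Note that the rate does not depend on [B] (zero order in B).
Step 3: rate = 0.42 × (0.082)^2 = 0.00282408 M/s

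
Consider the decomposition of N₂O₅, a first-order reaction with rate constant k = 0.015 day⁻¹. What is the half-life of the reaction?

46.21 day

Step 1: For a first-order reaction, t₁/₂ = ln(2)/k
Step 2: t₁/₂ = ln(2)/0.015
Step 3: t₁/₂ = 0.6931/0.015 = 46.21 day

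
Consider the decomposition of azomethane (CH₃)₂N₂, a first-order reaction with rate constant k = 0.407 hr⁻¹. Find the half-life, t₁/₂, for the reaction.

1.703 hr

Step 1: For a first-order reaction, t₁/₂ = ln(2)/k
Step 2: t₁/₂ = ln(2)/0.407
Step 3: t₁/₂ = 0.6931/0.407 = 1.703 hr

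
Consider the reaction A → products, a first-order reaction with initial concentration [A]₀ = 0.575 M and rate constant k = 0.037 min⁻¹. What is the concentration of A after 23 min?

0.2455 M

Step 1: For a first-order reaction: [A] = [A]₀ × e^(-kt)
Step 2: [A] = 0.575 × e^(-0.037 × 23)
Step 3: [A] = 0.575 × e^(-0.851)
Step 4: [A] = 0.575 × 0.426988 = 0.2455 M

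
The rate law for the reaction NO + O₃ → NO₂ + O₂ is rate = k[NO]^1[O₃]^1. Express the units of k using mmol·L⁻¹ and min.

(mmol·L⁻¹)⁻¹·min⁻¹

Step 1: Overall order = 1 + 1 = 2.
Step 2: rate has units mmol·L⁻¹·min⁻¹; [NO]^1[O₃]^1 has units (mmol·L⁻¹)^2.
Step 3: k = rate/([NO]^1[O₃]^1), so units of k = (mmol·L⁻¹)^(1-2)·min⁻¹ = (mmol·L⁻¹)⁻¹·min⁻¹.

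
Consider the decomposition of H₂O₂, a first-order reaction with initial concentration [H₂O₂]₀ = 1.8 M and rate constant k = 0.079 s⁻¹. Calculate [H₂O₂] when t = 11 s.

0.7549 M

Step 1: For a first-order reaction: [H₂O₂] = [H₂O₂]₀ × e^(-kt)
Step 2: [H₂O₂] = 1.8 × e^(-0.079 × 11)
Step 3: [H₂O₂] = 1.8 × e^(-0.869)
Step 4: [H₂O₂] = 1.8 × 0.419371 = 0.7549 M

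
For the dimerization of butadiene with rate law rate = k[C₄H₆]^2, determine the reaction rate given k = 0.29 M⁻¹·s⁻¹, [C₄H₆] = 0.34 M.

0.03352 M/s

Step 1: Identify the rate law: rate = k[C₄H₆]^2
Step 2: Substitute values: rate = 0.29 × (0.34)^2
Step 3: Calculate: rate = 0.29 × 0.1156 = 0.033524 M/s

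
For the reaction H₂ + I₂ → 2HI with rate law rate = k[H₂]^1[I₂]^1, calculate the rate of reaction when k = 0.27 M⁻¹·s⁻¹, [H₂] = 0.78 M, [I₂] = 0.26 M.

0.05476 M/s

Step 1: The rate law is rate = k[H₂]^1[I₂]^1
Step 2: Substitute: rate = 0.27 × (0.78)^1 × (0.26)^1
Step 3: rate = 0.27 × 0.78 × 0.26 = 0.054756 M/s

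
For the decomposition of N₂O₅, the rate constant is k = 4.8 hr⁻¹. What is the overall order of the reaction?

first order (1)

Step 1: The units of k for an nth-order reaction are (concentration)^(1-n)·(time)⁻¹.
Step 2: Here k has units hr⁻¹, so the concentration exponent is 0.
Step 3: 1 - n = 0 ⇒ n = 1. The reaction is first order.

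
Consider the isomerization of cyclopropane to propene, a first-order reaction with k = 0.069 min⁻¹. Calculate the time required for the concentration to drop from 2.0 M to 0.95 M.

10.79 min

Step 1: For first-order: t = ln([cyclopropane]₀/[cyclopropane])/k
Step 2: t = ln(2.0/0.95)/0.069
Step 3: t = ln(2.105)/0.069
Step 4: t = 0.7444/0.069 = 10.79 min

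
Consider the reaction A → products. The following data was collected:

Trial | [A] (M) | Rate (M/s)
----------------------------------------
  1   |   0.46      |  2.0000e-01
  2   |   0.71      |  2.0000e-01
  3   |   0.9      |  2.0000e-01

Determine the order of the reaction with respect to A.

zeroth order (0)

Step 1: Compare trials - when concentration changes, rate stays constant.
Step 2: rate₂/rate₁ = 2.0000e-01/2.0000e-01 = 1
Step 3: [A]₂/[A]₁ = 0.71/0.46 = 1.543
Step 4: Since rate ratio ≈ (conc ratio)^0, the reaction is zeroth order.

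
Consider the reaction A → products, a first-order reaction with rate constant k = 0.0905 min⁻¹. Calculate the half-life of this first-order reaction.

7.659 min

Step 1: For a first-order reaction, t₁/₂ = ln(2)/k
Step 2: t₁/₂ = ln(2)/0.0905
Step 3: t₁/₂ = 0.6931/0.0905 = 7.659 min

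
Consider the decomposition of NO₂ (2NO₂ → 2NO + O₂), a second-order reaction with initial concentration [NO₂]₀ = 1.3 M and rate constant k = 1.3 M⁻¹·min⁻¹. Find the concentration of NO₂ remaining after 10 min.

0.07263 M

Step 1: For a second-order reaction: 1/[NO₂] = 1/[NO₂]₀ + kt
Step 2: 1/[NO₂] = 1/1.3 + 1.3 × 10
Step 3: 1/[NO₂] = 0.7692 + 13 = 13.77
Step 4: [NO₂] = 1/13.77 = 0.07263 M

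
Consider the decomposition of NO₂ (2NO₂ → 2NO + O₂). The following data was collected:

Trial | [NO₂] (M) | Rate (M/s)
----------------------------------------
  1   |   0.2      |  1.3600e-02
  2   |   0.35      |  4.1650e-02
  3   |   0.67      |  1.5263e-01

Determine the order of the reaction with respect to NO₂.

second order (2)

Step 1: Compare trials to find order n where rate₂/rate₁ = ([NO₂]₂/[NO₂]₁)^n
Step 2: rate₂/rate₁ = 4.1650e-02/1.3600e-02 = 3.062
Step 3: [NO₂]₂/[NO₂]₁ = 0.35/0.2 = 1.75
Step 4: n = ln(3.062)/ln(1.75) = 2.00 ≈ 2
Step 5: The reaction is second order in NO₂.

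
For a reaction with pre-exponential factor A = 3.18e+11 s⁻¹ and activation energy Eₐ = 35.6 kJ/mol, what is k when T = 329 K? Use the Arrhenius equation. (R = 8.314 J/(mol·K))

7.08e+05 s⁻¹

Step 1: Use the Arrhenius equation: k = A × exp(-Eₐ/RT)
Step 2: Convert Eₐ to J/mol: 35.6 kJ/mol = 35600 J/mol
Step 3: Calculate the exponent: -Eₐ/(RT) = -35600/(8.314 × 329) = -13.01500
Step 4: k = 3.18e+11 × exp(-13.01500)
Step 5: k = 3.18e+11 × 2.22668e-06 = 7.0808e+05 s⁻¹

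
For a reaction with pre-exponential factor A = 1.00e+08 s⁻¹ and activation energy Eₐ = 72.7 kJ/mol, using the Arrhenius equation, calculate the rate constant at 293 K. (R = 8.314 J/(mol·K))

1.09e-05 s⁻¹

Step 1: Use the Arrhenius equation: k = A × exp(-Eₐ/RT)
Step 2: Convert Eₐ to J/mol: 72.7 kJ/mol = 72700 J/mol
Step 3: Calculate the exponent: -Eₐ/(RT) = -72700/(8.314 × 293) = -29.84398
Step 4: k = 1.00e+08 × exp(-29.84398)
Step 5: k = 1.00e+08 × 1.09377e-13 = 1.0938e-05 s⁻¹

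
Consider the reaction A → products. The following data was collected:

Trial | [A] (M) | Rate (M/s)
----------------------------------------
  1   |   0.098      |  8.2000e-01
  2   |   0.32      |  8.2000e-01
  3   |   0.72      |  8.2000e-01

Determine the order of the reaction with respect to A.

zeroth order (0)

Step 1: Compare trials - when concentration changes, rate stays constant.
Step 2: rate₂/rate₁ = 8.2000e-01/8.2000e-01 = 1
Step 3: [A]₂/[A]₁ = 0.32/0.098 = 3.265
Step 4: Since rate ratio ≈ (conc ratio)^0, the reaction is zeroth order.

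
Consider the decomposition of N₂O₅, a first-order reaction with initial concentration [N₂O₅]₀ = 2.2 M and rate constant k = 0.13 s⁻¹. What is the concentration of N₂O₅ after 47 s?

0.004885 M

Step 1: For a first-order reaction: [N₂O₅] = [N₂O₅]₀ × e^(-kt)
Step 2: [N₂O₅] = 2.2 × e^(-0.13 × 47)
Step 3: [N₂O₅] = 2.2 × e^(-6.11)
Step 4: [N₂O₅] = 2.2 × 0.00222055 = 0.004885 M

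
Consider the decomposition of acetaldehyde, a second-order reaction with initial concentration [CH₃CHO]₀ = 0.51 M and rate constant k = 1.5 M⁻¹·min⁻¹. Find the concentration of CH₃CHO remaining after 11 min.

0.05417 M

Step 1: For a second-order reaction: 1/[CH₃CHO] = 1/[CH₃CHO]₀ + kt
Step 2: 1/[CH₃CHO] = 1/0.51 + 1.5 × 11
Step 3: 1/[CH₃CHO] = 1.961 + 16.5 = 18.46
Step 4: [CH₃CHO] = 1/18.46 = 0.05417 M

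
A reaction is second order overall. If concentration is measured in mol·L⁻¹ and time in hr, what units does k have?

(mol·L⁻¹)⁻¹·hr⁻¹

Step 1: For overall order n, rate = k × (concentration)^n.
Step 2: Rate has units mol·L⁻¹·hr⁻¹; concentration term has units (mol·L⁻¹)^2.
Step 3: k = rate / (concentration)^n, so units of k = (mol·L⁻¹)^(1-2)·hr⁻¹ = (mol·L⁻¹)⁻¹·hr⁻¹.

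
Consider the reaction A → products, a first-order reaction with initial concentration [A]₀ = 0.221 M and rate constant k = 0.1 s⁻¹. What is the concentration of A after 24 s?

0.02005 M

Step 1: For a first-order reaction: [A] = [A]₀ × e^(-kt)
Step 2: [A] = 0.221 × e^(-0.1 × 24)
Step 3: [A] = 0.221 × e^(-2.4)
Step 4: [A] = 0.221 × 0.090718 = 0.02005 M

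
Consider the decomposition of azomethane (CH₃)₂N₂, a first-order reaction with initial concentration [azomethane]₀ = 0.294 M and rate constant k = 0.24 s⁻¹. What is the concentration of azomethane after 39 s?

2.531e-05 M

Step 1: For a first-order reaction: [azomethane] = [azomethane]₀ × e^(-kt)
Step 2: [azomethane] = 0.294 × e^(-0.24 × 39)
Step 3: [azomethane] = 0.294 × e^(-9.36)
Step 4: [azomethane] = 0.294 × 8.61001e-05 = 2.531e-05 M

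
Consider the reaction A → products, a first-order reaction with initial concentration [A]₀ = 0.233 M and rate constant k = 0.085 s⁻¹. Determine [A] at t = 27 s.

0.02348 M

Step 1: For a first-order reaction: [A] = [A]₀ × e^(-kt)
Step 2: [A] = 0.233 × e^(-0.085 × 27)
Step 3: [A] = 0.233 × e^(-2.295)
Step 4: [A] = 0.233 × 0.100761 = 0.02348 M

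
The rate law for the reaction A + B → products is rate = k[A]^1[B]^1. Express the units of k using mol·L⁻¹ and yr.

(mol·L⁻¹)⁻¹·yr⁻¹

Step 1: Overall order = 1 + 1 = 2.
Step 2: rate has units mol·L⁻¹·yr⁻¹; [A]^1[B]^1 has units (mol·L⁻¹)^2.
Step 3: k = rate/([A]^1[B]^1), so units of k = (mol·L⁻¹)^(1-2)·yr⁻¹ = (mol·L⁻¹)⁻¹·yr⁻¹.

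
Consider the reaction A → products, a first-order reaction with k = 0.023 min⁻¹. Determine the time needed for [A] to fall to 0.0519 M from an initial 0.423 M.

91.22 min

Step 1: For first-order: t = ln([A]₀/[A])/k
Step 2: t = ln(0.423/0.0519)/0.023
Step 3: t = ln(8.15)/0.023
Step 4: t = 2.098/0.023 = 91.22 min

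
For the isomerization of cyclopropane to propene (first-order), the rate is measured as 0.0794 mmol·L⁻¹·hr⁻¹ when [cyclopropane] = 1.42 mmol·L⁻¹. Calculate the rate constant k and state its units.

0.05592 hr⁻¹

Step 1: rate = k[cyclopropane]^1, so k = rate / [cyclopropane]^1.
Step 2: k = 0.0794 / (1.42)^1 = 0.0794 / 1.42.
Step 3: k = 0.05592 hr⁻¹.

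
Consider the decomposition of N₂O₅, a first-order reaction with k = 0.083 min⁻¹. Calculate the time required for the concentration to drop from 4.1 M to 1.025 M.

16.7 min

Step 1: For first-order: t = ln([N₂O₅]₀/[N₂O₅])/k
Step 2: t = ln(4.1/1.025)/0.083
Step 3: t = ln(4)/0.083
Step 4: t = 1.386/0.083 = 16.7 min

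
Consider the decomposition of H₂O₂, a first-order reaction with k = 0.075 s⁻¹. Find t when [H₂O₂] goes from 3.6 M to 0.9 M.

18.48 s

Step 1: For first-order: t = ln([H₂O₂]₀/[H₂O₂])/k
Step 2: t = ln(3.6/0.9)/0.075
Step 3: t = ln(4)/0.075
Step 4: t = 1.386/0.075 = 18.48 s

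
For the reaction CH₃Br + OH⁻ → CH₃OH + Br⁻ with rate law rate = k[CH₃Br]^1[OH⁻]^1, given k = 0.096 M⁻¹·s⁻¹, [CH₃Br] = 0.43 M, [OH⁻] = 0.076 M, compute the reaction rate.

0.003137 M/s

Step 1: The rate law is rate = k[CH₃Br]^1[OH⁻]^1
Step 2: Substitute: rate = 0.096 × (0.43)^1 × (0.076)^1
Step 3: rate = 0.096 × 0.43 × 0.076 = 0.00313728 M/s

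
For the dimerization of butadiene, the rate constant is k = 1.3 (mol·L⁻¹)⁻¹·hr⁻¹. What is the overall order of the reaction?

second order (2)

Step 1: The units of k for an nth-order reaction are (concentration)^(1-n)·(time)⁻¹.
Step 2: Here k has units (mol·L⁻¹)⁻¹·hr⁻¹, so the concentration exponent is -1.
Step 3: 1 - n = -1 ⇒ n = 2. The reaction is second order.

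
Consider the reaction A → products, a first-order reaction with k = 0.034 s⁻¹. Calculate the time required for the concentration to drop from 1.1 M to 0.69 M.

13.72 s

Step 1: For first-order: t = ln([A]₀/[A])/k
Step 2: t = ln(1.1/0.69)/0.034
Step 3: t = ln(1.594)/0.034
Step 4: t = 0.4664/0.034 = 13.72 s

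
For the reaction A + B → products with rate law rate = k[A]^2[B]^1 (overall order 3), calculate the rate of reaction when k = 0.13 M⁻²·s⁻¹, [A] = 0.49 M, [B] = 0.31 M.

0.009676 M/s

Step 1: The rate law is rate = k[A]^2[B]^1, overall order = 2+1 = 3
Step 2: Substitute values: rate = 0.13 × (0.49)^2 × (0.31)^1
Step 3: rate = 0.13 × 0.2401 × 0.31 = 0.00967603 M/s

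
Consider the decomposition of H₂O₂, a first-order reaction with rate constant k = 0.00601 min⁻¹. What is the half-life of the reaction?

115.3 min

Step 1: For a first-order reaction, t₁/₂ = ln(2)/k
Step 2: t₁/₂ = ln(2)/0.00601
Step 3: t₁/₂ = 0.6931/0.00601 = 115.3 min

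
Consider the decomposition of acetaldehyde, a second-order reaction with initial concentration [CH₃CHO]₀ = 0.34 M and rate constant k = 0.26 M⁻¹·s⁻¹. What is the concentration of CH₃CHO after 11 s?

0.1724 M

Step 1: For a second-order reaction: 1/[CH₃CHO] = 1/[CH₃CHO]₀ + kt
Step 2: 1/[CH₃CHO] = 1/0.34 + 0.26 × 11
Step 3: 1/[CH₃CHO] = 2.941 + 2.86 = 5.801
Step 4: [CH₃CHO] = 1/5.801 = 0.1724 M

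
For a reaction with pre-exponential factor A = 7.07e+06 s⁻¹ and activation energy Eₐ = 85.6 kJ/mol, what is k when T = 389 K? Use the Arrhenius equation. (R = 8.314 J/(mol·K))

2.26e-05 s⁻¹

Step 1: Use the Arrhenius equation: k = A × exp(-Eₐ/RT)
Step 2: Convert Eₐ to J/mol: 85.6 kJ/mol = 85600 J/mol
Step 3: Calculate the exponent: -Eₐ/(RT) = -85600/(8.314 × 389) = -26.46757
Step 4: k = 7.07e+06 × exp(-26.46757)
Step 5: k = 7.07e+06 × 3.20096e-12 = 2.2631e-05 s⁻¹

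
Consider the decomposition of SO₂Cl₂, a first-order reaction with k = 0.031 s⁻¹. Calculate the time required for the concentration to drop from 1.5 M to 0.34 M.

47.88 s

Step 1: For first-order: t = ln([SO₂Cl₂]₀/[SO₂Cl₂])/k
Step 2: t = ln(1.5/0.34)/0.031
Step 3: t = ln(4.412)/0.031
Step 4: t = 1.484/0.031 = 47.88 s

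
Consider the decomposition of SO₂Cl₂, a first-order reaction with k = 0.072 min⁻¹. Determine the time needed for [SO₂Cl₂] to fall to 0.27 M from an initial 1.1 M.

19.51 min

Step 1: For first-order: t = ln([SO₂Cl₂]₀/[SO₂Cl₂])/k
Step 2: t = ln(1.1/0.27)/0.072
Step 3: t = ln(4.074)/0.072
Step 4: t = 1.405/0.072 = 19.51 min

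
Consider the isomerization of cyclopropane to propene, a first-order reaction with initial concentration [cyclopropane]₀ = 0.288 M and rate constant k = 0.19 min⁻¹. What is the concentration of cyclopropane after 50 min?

2.156e-05 M

Step 1: For a first-order reaction: [cyclopropane] = [cyclopropane]₀ × e^(-kt)
Step 2: [cyclopropane] = 0.288 × e^(-0.19 × 50)
Step 3: [cyclopropane] = 0.288 × e^(-9.5)
Step 4: [cyclopropane] = 0.288 × 7.48518e-05 = 2.156e-05 M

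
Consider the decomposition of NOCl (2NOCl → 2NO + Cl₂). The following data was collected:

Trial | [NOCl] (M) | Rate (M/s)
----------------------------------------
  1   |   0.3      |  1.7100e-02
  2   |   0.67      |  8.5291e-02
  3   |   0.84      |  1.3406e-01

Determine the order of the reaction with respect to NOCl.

second order (2)

Step 1: Compare trials to find order n where rate₂/rate₁ = ([NOCl]₂/[NOCl]₁)^n
Step 2: rate₂/rate₁ = 8.5291e-02/1.7100e-02 = 4.988
Step 3: [NOCl]₂/[NOCl]₁ = 0.67/0.3 = 2.233
Step 4: n = ln(4.988)/ln(2.233) = 2.00 ≈ 2
Step 5: The reaction is second order in NOCl.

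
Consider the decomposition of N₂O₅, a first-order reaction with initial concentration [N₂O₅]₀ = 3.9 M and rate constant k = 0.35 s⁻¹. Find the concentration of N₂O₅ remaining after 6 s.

0.4776 M

Step 1: For a first-order reaction: [N₂O₅] = [N₂O₅]₀ × e^(-kt)
Step 2: [N₂O₅] = 3.9 × e^(-0.35 × 6)
Step 3: [N₂O₅] = 3.9 × e^(-2.1)
Step 4: [N₂O₅] = 3.9 × 0.122456 = 0.4776 M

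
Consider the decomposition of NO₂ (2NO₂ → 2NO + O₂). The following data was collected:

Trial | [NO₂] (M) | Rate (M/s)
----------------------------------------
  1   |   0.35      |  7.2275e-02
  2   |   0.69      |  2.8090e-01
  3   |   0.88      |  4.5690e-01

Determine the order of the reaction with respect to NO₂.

second order (2)

Step 1: Compare trials to find order n where rate₂/rate₁ = ([NO₂]₂/[NO₂]₁)^n
Step 2: rate₂/rate₁ = 2.8090e-01/7.2275e-02 = 3.887
Step 3: [NO₂]₂/[NO₂]₁ = 0.69/0.35 = 1.971
Step 4: n = ln(3.887)/ln(1.971) = 2.00 ≈ 2
Step 5: The reaction is second order in NO₂.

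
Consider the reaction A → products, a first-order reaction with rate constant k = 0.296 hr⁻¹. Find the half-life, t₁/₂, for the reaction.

2.342 hr

Step 1: For a first-order reaction, t₁/₂ = ln(2)/k
Step 2: t₁/₂ = ln(2)/0.296
Step 3: t₁/₂ = 0.6931/0.296 = 2.342 hr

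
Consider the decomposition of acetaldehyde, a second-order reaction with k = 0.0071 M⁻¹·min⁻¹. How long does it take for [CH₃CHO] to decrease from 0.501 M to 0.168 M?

557.2 min

Step 1: For second-order: t = (1/[CH₃CHO] - 1/[CH₃CHO]₀)/k
Step 2: t = (1/0.168 - 1/0.501)/0.0071
Step 3: t = (5.952 - 1.996)/0.0071
Step 4: t = 3.956/0.0071 = 557.2 min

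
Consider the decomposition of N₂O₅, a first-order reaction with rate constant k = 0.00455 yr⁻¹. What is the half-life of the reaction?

152.3 yr

Step 1: For a first-order reaction, t₁/₂ = ln(2)/k
Step 2: t₁/₂ = ln(2)/0.00455
Step 3: t₁/₂ = 0.6931/0.00455 = 152.3 yr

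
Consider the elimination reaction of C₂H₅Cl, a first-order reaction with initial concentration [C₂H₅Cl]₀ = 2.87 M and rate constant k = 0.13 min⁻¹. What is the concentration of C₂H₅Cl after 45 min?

0.008265 M

Step 1: For a first-order reaction: [C₂H₅Cl] = [C₂H₅Cl]₀ × e^(-kt)
Step 2: [C₂H₅Cl] = 2.87 × e^(-0.13 × 45)
Step 3: [C₂H₅Cl] = 2.87 × e^(-5.85)
Step 4: [C₂H₅Cl] = 2.87 × 0.0028799 = 0.008265 M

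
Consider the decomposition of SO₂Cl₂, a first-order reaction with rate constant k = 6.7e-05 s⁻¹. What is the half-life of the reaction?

1.035e+04 s

Step 1: For a first-order reaction, t₁/₂ = ln(2)/k
Step 2: t₁/₂ = ln(2)/6.7e-05
Step 3: t₁/₂ = 0.6931/6.7e-05 = 1.035e+04 s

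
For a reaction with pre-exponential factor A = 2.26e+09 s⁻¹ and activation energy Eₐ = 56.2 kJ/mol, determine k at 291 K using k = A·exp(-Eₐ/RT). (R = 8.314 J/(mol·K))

1.84e-01 s⁻¹

Step 1: Use the Arrhenius equation: k = A × exp(-Eₐ/RT)
Step 2: Convert Eₐ to J/mol: 56.2 kJ/mol = 56200 J/mol
Step 3: Calculate the exponent: -Eₐ/(RT) = -56200/(8.314 × 291) = -23.22915
Step 4: k = 2.26e+09 × exp(-23.22915)
Step 5: k = 2.26e+09 × 8.16034e-11 = 1.8442e-01 s⁻¹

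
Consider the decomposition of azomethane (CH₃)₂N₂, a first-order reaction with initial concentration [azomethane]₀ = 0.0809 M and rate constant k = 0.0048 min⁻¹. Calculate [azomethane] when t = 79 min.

0.05537 M

Step 1: For a first-order reaction: [azomethane] = [azomethane]₀ × e^(-kt)
Step 2: [azomethane] = 0.0809 × e^(-0.0048 × 79)
Step 3: [azomethane] = 0.0809 × e^(-0.3792)
Step 4: [azomethane] = 0.0809 × 0.684409 = 0.05537 M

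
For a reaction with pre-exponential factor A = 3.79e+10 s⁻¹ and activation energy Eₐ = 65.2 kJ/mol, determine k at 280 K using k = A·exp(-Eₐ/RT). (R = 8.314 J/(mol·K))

2.60e-02 s⁻¹

Step 1: Use the Arrhenius equation: k = A × exp(-Eₐ/RT)
Step 2: Convert Eₐ to J/mol: 65.2 kJ/mol = 65200 J/mol
Step 3: Calculate the exponent: -Eₐ/(RT) = -65200/(8.314 × 280) = -28.00784
Step 4: k = 3.79e+10 × exp(-28.00784)
Step 5: k = 3.79e+10 × 6.86040e-13 = 2.6001e-02 s⁻¹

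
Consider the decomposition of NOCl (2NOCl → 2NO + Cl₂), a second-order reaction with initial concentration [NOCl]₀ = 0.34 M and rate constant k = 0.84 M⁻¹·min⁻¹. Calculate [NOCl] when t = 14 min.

0.06802 M

Step 1: For a second-order reaction: 1/[NOCl] = 1/[NOCl]₀ + kt
Step 2: 1/[NOCl] = 1/0.34 + 0.84 × 14
Step 3: 1/[NOCl] = 2.941 + 11.76 = 14.7
Step 4: [NOCl] = 1/14.7 = 0.06802 M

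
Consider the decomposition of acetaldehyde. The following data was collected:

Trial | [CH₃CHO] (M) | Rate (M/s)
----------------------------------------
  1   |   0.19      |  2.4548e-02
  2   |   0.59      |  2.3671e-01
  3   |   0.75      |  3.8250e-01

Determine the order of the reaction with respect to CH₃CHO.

second order (2)

Step 1: Compare trials to find order n where rate₂/rate₁ = ([CH₃CHO]₂/[CH₃CHO]₁)^n
Step 2: rate₂/rate₁ = 2.3671e-01/2.4548e-02 = 9.643
Step 3: [CH₃CHO]₂/[CH₃CHO]₁ = 0.59/0.19 = 3.105
Step 4: n = ln(9.643)/ln(3.105) = 2.00 ≈ 2
Step 5: The reaction is second order in CH₃CHO.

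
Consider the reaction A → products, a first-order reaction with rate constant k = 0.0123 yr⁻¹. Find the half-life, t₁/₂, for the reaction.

56.35 yr

Step 1: For a first-order reaction, t₁/₂ = ln(2)/k
Step 2: t₁/₂ = ln(2)/0.0123
Step 3: t₁/₂ = 0.6931/0.0123 = 56.35 yr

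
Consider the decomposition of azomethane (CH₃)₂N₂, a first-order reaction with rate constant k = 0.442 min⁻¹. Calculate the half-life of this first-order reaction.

1.568 min

Step 1: For a first-order reaction, t₁/₂ = ln(2)/k
Step 2: t₁/₂ = ln(2)/0.442
Step 3: t₁/₂ = 0.6931/0.442 = 1.568 min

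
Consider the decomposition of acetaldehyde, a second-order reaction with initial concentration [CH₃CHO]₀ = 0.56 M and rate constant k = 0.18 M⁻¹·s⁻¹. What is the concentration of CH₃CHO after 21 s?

0.1797 M

Step 1: For a second-order reaction: 1/[CH₃CHO] = 1/[CH₃CHO]₀ + kt
Step 2: 1/[CH₃CHO] = 1/0.56 + 0.18 × 21
Step 3: 1/[CH₃CHO] = 1.786 + 3.78 = 5.566
Step 4: [CH₃CHO] = 1/5.566 = 0.1797 M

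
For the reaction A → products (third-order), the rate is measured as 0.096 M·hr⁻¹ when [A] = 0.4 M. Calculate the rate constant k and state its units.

1.5 M⁻²·hr⁻¹

Step 1: rate = k[A]^3, so k = rate / [A]^3.
Step 2: k = 0.096 / (0.4)^3 = 0.096 / 0.064.
Step 3: k = 1.5 M⁻²·hr⁻¹.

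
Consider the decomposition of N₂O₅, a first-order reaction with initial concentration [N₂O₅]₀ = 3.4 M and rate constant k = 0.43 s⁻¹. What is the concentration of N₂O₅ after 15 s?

0.005374 M

Step 1: For a first-order reaction: [N₂O₅] = [N₂O₅]₀ × e^(-kt)
Step 2: [N₂O₅] = 3.4 × e^(-0.43 × 15)
Step 3: [N₂O₅] = 3.4 × e^(-6.45)
Step 4: [N₂O₅] = 3.4 × 0.00158052 = 0.005374 M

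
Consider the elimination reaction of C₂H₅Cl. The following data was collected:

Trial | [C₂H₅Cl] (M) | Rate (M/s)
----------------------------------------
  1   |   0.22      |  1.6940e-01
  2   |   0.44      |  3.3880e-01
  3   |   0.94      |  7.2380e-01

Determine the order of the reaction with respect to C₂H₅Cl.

first order (1)

Step 1: Compare trials to find order n where rate₂/rate₁ = ([C₂H₅Cl]₂/[C₂H₅Cl]₁)^n
Step 2: rate₂/rate₁ = 3.3880e-01/1.6940e-01 = 2
Step 3: [C₂H₅Cl]₂/[C₂H₅Cl]₁ = 0.44/0.22 = 2
Step 4: n = ln(2)/ln(2) = 1.00 ≈ 1
Step 5: The reaction is first order in C₂H₅Cl.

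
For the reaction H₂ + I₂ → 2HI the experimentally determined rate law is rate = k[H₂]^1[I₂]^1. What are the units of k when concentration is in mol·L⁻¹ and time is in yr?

(mol·L⁻¹)⁻¹·yr⁻¹

Step 1: Overall order = 1 + 1 = 2.
Step 2: rate has units mol·L⁻¹·yr⁻¹; [H₂]^1[I₂]^1 has units (mol·L⁻¹)^2.
Step 3: k = rate/([H₂]^1[I₂]^1), so units of k = (mol·L⁻¹)^(1-2)·yr⁻¹ = (mol·L⁻¹)⁻¹·yr⁻¹.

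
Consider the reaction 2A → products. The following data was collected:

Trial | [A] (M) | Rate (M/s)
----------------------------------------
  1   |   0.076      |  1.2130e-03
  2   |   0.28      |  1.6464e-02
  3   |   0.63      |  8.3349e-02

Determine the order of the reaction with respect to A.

second order (2)

Step 1: Compare trials to find order n where rate₂/rate₁ = ([A]₂/[A]₁)^n
Step 2: rate₂/rate₁ = 1.6464e-02/1.2130e-03 = 13.57
Step 3: [A]₂/[A]₁ = 0.28/0.076 = 3.684
Step 4: n = ln(13.57)/ln(3.684) = 2.00 ≈ 2
Step 5: The reaction is second order in A.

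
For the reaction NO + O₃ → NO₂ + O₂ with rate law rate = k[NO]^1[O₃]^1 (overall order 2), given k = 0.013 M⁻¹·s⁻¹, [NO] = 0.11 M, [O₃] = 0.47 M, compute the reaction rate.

0.0006721 M/s

Step 1: The rate law is rate = k[NO]^1[O₃]^1, overall order = 1+1 = 2
Step 2: Substitute values: rate = 0.013 × (0.11)^1 × (0.47)^1
Step 3: rate = 0.013 × 0.11 × 0.47 = 0.0006721 M/s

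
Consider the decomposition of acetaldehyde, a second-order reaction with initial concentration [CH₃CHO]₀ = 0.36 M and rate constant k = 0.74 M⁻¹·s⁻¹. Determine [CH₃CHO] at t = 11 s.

0.09159 M

Step 1: For a second-order reaction: 1/[CH₃CHO] = 1/[CH₃CHO]₀ + kt
Step 2: 1/[CH₃CHO] = 1/0.36 + 0.74 × 11
Step 3: 1/[CH₃CHO] = 2.778 + 8.14 = 10.92
Step 4: [CH₃CHO] = 1/10.92 = 0.09159 M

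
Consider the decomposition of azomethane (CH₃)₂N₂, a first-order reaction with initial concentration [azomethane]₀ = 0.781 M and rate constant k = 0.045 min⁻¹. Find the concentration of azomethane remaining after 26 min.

0.2424 M

Step 1: For a first-order reaction: [azomethane] = [azomethane]₀ × e^(-kt)
Step 2: [azomethane] = 0.781 × e^(-0.045 × 26)
Step 3: [azomethane] = 0.781 × e^(-1.17)
Step 4: [azomethane] = 0.781 × 0.310367 = 0.2424 M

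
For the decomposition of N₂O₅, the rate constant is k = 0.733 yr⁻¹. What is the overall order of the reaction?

first order (1)

Step 1: The units of k for an nth-order reaction are (concentration)^(1-n)·(time)⁻¹.
Step 2: Here k has units yr⁻¹, so the concentration exponent is 0.
Step 3: 1 - n = 0 ⇒ n = 1. The reaction is first order.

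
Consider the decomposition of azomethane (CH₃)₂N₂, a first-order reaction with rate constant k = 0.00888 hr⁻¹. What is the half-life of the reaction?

78.06 hr

Step 1: For a first-order reaction, t₁/₂ = ln(2)/k
Step 2: t₁/₂ = ln(2)/0.00888
Step 3: t₁/₂ = 0.6931/0.00888 = 78.06 hr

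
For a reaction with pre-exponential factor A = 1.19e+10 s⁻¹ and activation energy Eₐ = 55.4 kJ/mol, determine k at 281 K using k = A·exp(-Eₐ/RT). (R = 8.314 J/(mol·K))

5.98e-01 s⁻¹

Step 1: Use the Arrhenius equation: k = A × exp(-Eₐ/RT)
Step 2: Convert Eₐ to J/mol: 55.4 kJ/mol = 55400 J/mol
Step 3: Calculate the exponent: -Eₐ/(RT) = -55400/(8.314 × 281) = -23.71338
Step 4: k = 1.19e+10 × exp(-23.71338)
Step 5: k = 1.19e+10 × 5.02817e-11 = 5.9835e-01 s⁻¹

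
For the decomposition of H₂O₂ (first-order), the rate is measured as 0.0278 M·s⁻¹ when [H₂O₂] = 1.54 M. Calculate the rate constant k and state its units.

0.01805 s⁻¹

Step 1: rate = k[H₂O₂]^1, so k = rate / [H₂O₂]^1.
Step 2: k = 0.0278 / (1.54)^1 = 0.0278 / 1.54.
Step 3: k = 0.01805 s⁻¹.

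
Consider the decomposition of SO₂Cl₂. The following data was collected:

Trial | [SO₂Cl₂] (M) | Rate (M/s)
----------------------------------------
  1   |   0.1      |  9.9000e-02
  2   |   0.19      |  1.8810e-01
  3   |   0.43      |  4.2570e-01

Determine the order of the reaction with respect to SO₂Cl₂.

first order (1)

Step 1: Compare trials to find order n where rate₂/rate₁ = ([SO₂Cl₂]₂/[SO₂Cl₂]₁)^n
Step 2: rate₂/rate₁ = 1.8810e-01/9.9000e-02 = 1.9
Step 3: [SO₂Cl₂]₂/[SO₂Cl₂]₁ = 0.19/0.1 = 1.9
Step 4: n = ln(1.9)/ln(1.9) = 1.00 ≈ 1
Step 5: The reaction is first order in SO₂Cl₂.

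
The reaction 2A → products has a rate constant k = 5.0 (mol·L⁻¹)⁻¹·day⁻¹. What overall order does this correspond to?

second order (2)

Step 1: The units of k for an nth-order reaction are (concentration)^(1-n)·(time)⁻¹.
Step 2: Here k has units (mol·L⁻¹)⁻¹·day⁻¹, so the concentration exponent is -1.
Step 3: 1 - n = -1 ⇒ n = 2. The reaction is second order.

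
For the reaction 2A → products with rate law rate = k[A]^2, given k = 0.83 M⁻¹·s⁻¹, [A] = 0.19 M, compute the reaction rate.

0.02996 M/s

Step 1: Identify the rate law: rate = k[A]^2
Step 2: Substitute values: rate = 0.83 × (0.19)^2
Step 3: Calculate: rate = 0.83 × 0.0361 = 0.029963 M/s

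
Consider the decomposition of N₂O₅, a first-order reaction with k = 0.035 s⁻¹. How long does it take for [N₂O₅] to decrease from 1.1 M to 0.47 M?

24.3 s

Step 1: For first-order: t = ln([N₂O₅]₀/[N₂O₅])/k
Step 2: t = ln(1.1/0.47)/0.035
Step 3: t = ln(2.34)/0.035
Step 4: t = 0.8503/0.035 = 24.3 s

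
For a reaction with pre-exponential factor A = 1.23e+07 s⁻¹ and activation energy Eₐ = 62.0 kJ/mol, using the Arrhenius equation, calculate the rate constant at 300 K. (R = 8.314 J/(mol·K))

1.97e-04 s⁻¹

Step 1: Use the Arrhenius equation: k = A × exp(-Eₐ/RT)
Step 2: Convert Eₐ to J/mol: 62.0 kJ/mol = 62000 J/mol
Step 3: Calculate the exponent: -Eₐ/(RT) = -62000/(8.314 × 300) = -24.85767
Step 4: k = 1.23e+07 × exp(-24.85767)
Step 5: k = 1.23e+07 × 1.60122e-11 = 1.9695e-04 s⁻¹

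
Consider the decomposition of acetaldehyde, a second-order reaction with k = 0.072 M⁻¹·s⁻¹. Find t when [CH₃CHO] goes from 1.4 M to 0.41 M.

23.95 s

Step 1: For second-order: t = (1/[CH₃CHO] - 1/[CH₃CHO]₀)/k
Step 2: t = (1/0.41 - 1/1.4)/0.072
Step 3: t = (2.439 - 0.7143)/0.072
Step 4: t = 1.725/0.072 = 23.95 s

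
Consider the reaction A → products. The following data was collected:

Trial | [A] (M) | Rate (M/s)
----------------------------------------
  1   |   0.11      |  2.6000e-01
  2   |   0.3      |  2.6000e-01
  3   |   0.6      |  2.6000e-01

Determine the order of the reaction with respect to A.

zeroth order (0)

Step 1: Compare trials - when concentration changes, rate stays constant.
Step 2: rate₂/rate₁ = 2.6000e-01/2.6000e-01 = 1
Step 3: [A]₂/[A]₁ = 0.3/0.11 = 2.727
Step 4: Since rate ratio ≈ (conc ratio)^0, the reaction is zeroth order.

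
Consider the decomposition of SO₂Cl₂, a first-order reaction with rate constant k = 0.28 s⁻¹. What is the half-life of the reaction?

2.476 s

Step 1: For a first-order reaction, t₁/₂ = ln(2)/k
Step 2: t₁/₂ = ln(2)/0.28
Step 3: t₁/₂ = 0.6931/0.28 = 2.476 s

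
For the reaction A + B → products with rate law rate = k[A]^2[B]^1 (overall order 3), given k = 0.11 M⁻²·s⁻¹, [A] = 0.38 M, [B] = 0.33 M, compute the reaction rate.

0.005242 M/s

Step 1: The rate law is rate = k[A]^2[B]^1, overall order = 2+1 = 3
Step 2: Substitute values: rate = 0.11 × (0.38)^2 × (0.33)^1
Step 3: rate = 0.11 × 0.1444 × 0.33 = 0.00524172 M/s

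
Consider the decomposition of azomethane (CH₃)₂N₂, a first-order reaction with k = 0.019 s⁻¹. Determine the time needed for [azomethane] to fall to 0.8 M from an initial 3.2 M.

72.96 s

Step 1: For first-order: t = ln([azomethane]₀/[azomethane])/k
Step 2: t = ln(3.2/0.8)/0.019
Step 3: t = ln(4)/0.019
Step 4: t = 1.386/0.019 = 72.96 s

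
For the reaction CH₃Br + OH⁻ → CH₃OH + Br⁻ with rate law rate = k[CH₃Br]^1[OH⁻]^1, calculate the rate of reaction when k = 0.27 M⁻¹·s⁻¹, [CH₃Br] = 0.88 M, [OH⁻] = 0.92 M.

0.2186 M/s

Step 1: The rate law is rate = k[CH₃Br]^1[OH⁻]^1
Step 2: Substitute: rate = 0.27 × (0.88)^1 × (0.92)^1
Step 3: rate = 0.27 × 0.88 × 0.92 = 0.218592 M/s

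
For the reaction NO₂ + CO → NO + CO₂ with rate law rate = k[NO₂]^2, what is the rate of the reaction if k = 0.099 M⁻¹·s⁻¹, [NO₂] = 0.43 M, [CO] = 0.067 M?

0.01831 M/s

Step 1: The rate law is rate = k[NO₂]^2
Step 2: Note that the rate does not depend on [CO] (zero order in CO).
Step 3: rate = 0.099 × (0.43)^2 = 0.0183051 M/s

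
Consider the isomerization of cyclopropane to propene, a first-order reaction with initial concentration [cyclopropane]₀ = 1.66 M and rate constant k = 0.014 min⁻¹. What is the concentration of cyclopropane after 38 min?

0.9751 M

Step 1: For a first-order reaction: [cyclopropane] = [cyclopropane]₀ × e^(-kt)
Step 2: [cyclopropane] = 1.66 × e^(-0.014 × 38)
Step 3: [cyclopropane] = 1.66 × e^(-0.532)
Step 4: [cyclopropane] = 1.66 × 0.587429 = 0.9751 M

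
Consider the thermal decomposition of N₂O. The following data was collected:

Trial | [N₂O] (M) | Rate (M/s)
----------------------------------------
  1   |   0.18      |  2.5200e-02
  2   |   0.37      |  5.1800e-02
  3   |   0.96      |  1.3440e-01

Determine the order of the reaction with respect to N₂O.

first order (1)

Step 1: Compare trials to find order n where rate₂/rate₁ = ([N₂O]₂/[N₂O]₁)^n
Step 2: rate₂/rate₁ = 5.1800e-02/2.5200e-02 = 2.056
Step 3: [N₂O]₂/[N₂O]₁ = 0.37/0.18 = 2.056
Step 4: n = ln(2.056)/ln(2.056) = 1.00 ≈ 1
Step 5: The reaction is first order in N₂O.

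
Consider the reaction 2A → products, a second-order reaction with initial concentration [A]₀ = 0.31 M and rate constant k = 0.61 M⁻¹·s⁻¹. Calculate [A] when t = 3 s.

0.1978 M

Step 1: For a second-order reaction: 1/[A] = 1/[A]₀ + kt
Step 2: 1/[A] = 1/0.31 + 0.61 × 3
Step 3: 1/[A] = 3.226 + 1.83 = 5.056
Step 4: [A] = 1/5.056 = 0.1978 M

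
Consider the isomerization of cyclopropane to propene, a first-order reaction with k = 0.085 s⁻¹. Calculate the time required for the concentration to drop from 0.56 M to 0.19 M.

12.72 s

Step 1: For first-order: t = ln([cyclopropane]₀/[cyclopropane])/k
Step 2: t = ln(0.56/0.19)/0.085
Step 3: t = ln(2.947)/0.085
Step 4: t = 1.081/0.085 = 12.72 s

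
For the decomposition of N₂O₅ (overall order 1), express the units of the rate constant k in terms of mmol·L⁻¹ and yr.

yr⁻¹

Step 1: For overall order n, rate = k × (concentration)^n.
Step 2: Rate has units mmol·L⁻¹·yr⁻¹; concentration term has units (mmol·L⁻¹)^1.
Step 3: k = rate / (concentration)^n, so units of k = (mmol·L⁻¹)^(1-1)·yr⁻¹ = yr⁻¹.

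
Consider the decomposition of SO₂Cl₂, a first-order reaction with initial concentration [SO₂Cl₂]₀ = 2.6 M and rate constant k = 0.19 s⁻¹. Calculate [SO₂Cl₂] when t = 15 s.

0.1504 M

Step 1: For a first-order reaction: [SO₂Cl₂] = [SO₂Cl₂]₀ × e^(-kt)
Step 2: [SO₂Cl₂] = 2.6 × e^(-0.19 × 15)
Step 3: [SO₂Cl₂] = 2.6 × e^(-2.85)
Step 4: [SO₂Cl₂] = 2.6 × 0.0578443 = 0.1504 M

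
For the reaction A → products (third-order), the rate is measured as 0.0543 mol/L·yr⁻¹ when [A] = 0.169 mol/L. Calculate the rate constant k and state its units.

11.25 (mol/L)⁻²·yr⁻¹

Step 1: rate = k[A]^3, so k = rate / [A]^3.
Step 2: k = 0.0543 / (0.169)^3 = 0.0543 / 0.004827.
Step 3: k = 11.25 (mol/L)⁻²·yr⁻¹.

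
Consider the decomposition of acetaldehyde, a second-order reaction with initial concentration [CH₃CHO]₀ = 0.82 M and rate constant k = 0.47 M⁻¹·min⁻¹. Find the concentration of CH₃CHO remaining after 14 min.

0.1282 M

Step 1: For a second-order reaction: 1/[CH₃CHO] = 1/[CH₃CHO]₀ + kt
Step 2: 1/[CH₃CHO] = 1/0.82 + 0.47 × 14
Step 3: 1/[CH₃CHO] = 1.22 + 6.58 = 7.8
Step 4: [CH₃CHO] = 1/7.8 = 0.1282 M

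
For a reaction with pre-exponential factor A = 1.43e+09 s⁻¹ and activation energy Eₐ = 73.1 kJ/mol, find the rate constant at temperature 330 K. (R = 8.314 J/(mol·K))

3.84e-03 s⁻¹

Step 1: Use the Arrhenius equation: k = A × exp(-Eₐ/RT)
Step 2: Convert Eₐ to J/mol: 73.1 kJ/mol = 73100 J/mol
Step 3: Calculate the exponent: -Eₐ/(RT) = -73100/(8.314 × 330) = -26.64363
Step 4: k = 1.43e+09 × exp(-26.64363)
Step 5: k = 1.43e+09 × 2.68422e-12 = 3.8384e-03 s⁻¹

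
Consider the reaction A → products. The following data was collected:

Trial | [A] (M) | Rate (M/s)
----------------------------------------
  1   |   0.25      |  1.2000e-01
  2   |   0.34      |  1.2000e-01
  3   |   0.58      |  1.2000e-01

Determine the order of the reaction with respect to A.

zeroth order (0)

Step 1: Compare trials - when concentration changes, rate stays constant.
Step 2: rate₂/rate₁ = 1.2000e-01/1.2000e-01 = 1
Step 3: [A]₂/[A]₁ = 0.34/0.25 = 1.36
Step 4: Since rate ratio ≈ (conc ratio)^0, the reaction is zeroth order.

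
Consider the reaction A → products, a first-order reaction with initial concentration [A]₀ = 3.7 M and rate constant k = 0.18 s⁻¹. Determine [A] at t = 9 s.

0.7322 M

Step 1: For a first-order reaction: [A] = [A]₀ × e^(-kt)
Step 2: [A] = 3.7 × e^(-0.18 × 9)
Step 3: [A] = 3.7 × e^(-1.62)
Step 4: [A] = 3.7 × 0.197899 = 0.7322 M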